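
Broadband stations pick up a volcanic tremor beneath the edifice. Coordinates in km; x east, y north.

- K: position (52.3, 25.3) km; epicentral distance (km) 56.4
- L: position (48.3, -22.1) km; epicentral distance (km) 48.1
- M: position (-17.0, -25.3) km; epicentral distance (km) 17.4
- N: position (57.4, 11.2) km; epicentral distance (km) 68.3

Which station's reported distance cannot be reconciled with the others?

K

Solve using three stations at a time. Using L, M, N (subtract circle equations pairwise → linear system) gives (x, y) ≈ (0.4, -26.4).
Distances from that point to each station vs reported:
  K: calculated 73.3 vs reported 56.4 → residual 16.9 km
  L: calculated 48.1 vs reported 48.1 → residual 0.0 km
  M: calculated 17.4 vs reported 17.4 → residual 0.0 km
  N: calculated 68.3 vs reported 68.3 → residual 0.0 km
L, M, N are mutually consistent (residuals ≈ 0); K is off by 16.9 km.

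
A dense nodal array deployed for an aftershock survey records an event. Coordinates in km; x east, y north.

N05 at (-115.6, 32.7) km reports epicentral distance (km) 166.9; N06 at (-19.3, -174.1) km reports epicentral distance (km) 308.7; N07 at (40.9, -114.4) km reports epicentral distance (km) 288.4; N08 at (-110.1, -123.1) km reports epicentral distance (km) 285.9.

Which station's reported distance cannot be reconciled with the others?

Solve using three stations at a time. Using N05, N06, N08 (subtract circle equations pairwise → linear system) gives (x, y) ≈ (18.5, 132.4).
Distances from that point to each station vs reported:
  N05: calculated 167.0 vs reported 166.9 → residual 0.1 km
  N06: calculated 308.8 vs reported 308.7 → residual 0.1 km
  N07: calculated 247.8 vs reported 288.4 → residual 40.6 km
  N08: calculated 286.0 vs reported 285.9 → residual 0.1 km
N05, N06, N08 are mutually consistent (residuals ≈ 0); N07 is off by 40.6 km.

N07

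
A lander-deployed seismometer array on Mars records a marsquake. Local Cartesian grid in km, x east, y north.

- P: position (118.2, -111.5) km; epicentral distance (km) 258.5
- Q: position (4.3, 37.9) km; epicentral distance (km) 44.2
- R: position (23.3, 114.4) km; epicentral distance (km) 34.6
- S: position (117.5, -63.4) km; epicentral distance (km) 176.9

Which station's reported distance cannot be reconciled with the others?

P

Solve using three stations at a time. Using Q, R, S (subtract circle equations pairwise → linear system) gives (x, y) ≈ (15.0, 80.8).
Distances from that point to each station vs reported:
  P: calculated 218.2 vs reported 258.5 → residual 40.3 km
  Q: calculated 44.2 vs reported 44.2 → residual 0.0 km
  R: calculated 34.6 vs reported 34.6 → residual 0.0 km
  S: calculated 176.9 vs reported 176.9 → residual 0.0 km
Q, R, S are mutually consistent (residuals ≈ 0); P is off by 40.3 km.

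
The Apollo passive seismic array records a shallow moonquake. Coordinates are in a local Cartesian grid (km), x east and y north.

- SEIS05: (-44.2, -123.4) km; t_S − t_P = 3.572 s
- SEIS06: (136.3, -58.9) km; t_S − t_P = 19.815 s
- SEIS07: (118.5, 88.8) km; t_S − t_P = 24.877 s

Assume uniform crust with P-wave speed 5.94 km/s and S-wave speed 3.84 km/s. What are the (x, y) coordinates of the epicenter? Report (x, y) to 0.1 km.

Distance from S−P lag: d = Δt · v_P v_S / (v_P − v_S) = Δt · (5.94·3.84)/(5.94−3.84) ≈ 10.8617·Δt.
So d_SEIS05 = 38.80, d_SEIS06 = 215.22, d_SEIS07 = 270.21 km.
Circle about each station: (x + 44.2)² + (y + 123.4)² = 38.80²; (x − 136.3)² + (y + 58.9)² = 215.22²; (x − 118.5)² + (y − 88.8)² = 270.21².
Subtracting the SEIS05 equation from the SEIS06 and SEIS07 equations removes the quadratic terms:
361.0 x + 129.0 y = -39948.51
325.4 x + 424.4 y = -66761.51
Solving the 2×2 system: x ≈ -75.0, y ≈ -99.8 km.

(-75.0, -99.8)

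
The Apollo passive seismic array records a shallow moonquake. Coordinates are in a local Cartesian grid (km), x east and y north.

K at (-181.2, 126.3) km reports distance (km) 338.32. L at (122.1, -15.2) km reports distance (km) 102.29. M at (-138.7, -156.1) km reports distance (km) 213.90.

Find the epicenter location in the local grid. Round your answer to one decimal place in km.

68.3 km east, -102.2 km north

Circle about each station: (x + 181.2)² + (y − 126.3)² = 338.32²; (x − 122.1)² + (y + 15.2)² = 102.29²; (x + 138.7)² + (y + 156.1)² = 213.90².
Subtracting pairs of circle equations eliminates x²+y² and gives linear equations (the radical axes):
606.6 x − 283.0 y = 70351.50
85.0 x − 564.8 y = 63526.98
Solving the 2×2 system: x ≈ 68.3, y ≈ -102.2 km.
Check against K (with the unrounded x, y): √((x + 181.2)²+(y − 126.3)²) = 338.32 ≈ 338.32 km. ✓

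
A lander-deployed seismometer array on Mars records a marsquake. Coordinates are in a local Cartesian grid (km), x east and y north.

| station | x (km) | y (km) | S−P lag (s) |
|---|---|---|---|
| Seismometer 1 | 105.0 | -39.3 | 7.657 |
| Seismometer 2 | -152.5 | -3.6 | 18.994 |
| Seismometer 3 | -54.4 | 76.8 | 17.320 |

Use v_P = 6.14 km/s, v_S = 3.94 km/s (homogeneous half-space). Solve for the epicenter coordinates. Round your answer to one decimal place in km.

Distance from S−P lag: d = Δt · v_P v_S / (v_P − v_S) = Δt · (6.14·3.94)/(6.14−3.94) ≈ 10.9962·Δt.
So d_Seismometer 1 = 84.20, d_Seismometer 2 = 208.86, d_Seismometer 3 = 190.45 km.
Circle about each station: (x − 105.0)² + (y + 39.3)² = 84.20²; (x + 152.5)² + (y + 3.6)² = 208.86²; (x + 54.4)² + (y − 76.8)² = 190.45².
Subtracting pairs of circle equations eliminates x²+y² and gives linear equations (the radical axes):
-515.0 x + 71.4 y = -25833.14
-318.8 x + 232.2 y = -32893.45
Solving the 2×2 system: x ≈ 37.7, y ≈ -89.9 km.

x ≈ 37.7 km, y ≈ -89.9 km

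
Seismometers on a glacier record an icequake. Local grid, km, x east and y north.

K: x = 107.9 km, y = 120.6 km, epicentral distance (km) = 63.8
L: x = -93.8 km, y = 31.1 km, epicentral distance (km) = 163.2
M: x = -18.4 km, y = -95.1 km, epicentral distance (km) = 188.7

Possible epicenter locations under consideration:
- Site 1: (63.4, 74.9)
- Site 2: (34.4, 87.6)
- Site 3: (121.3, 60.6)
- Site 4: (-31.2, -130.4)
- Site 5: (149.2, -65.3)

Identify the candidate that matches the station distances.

For each candidate, compare |candidate − station| to the reported distance:
Site 1: residuals K 0.0, L 0.0, M 0.0 → max 0.0 km
Site 2: residuals K 16.8, L 23.1, M 1.5 → max 23.1 km
Site 3: residuals K 2.3, L 53.9, M 20.5 → max 53.9 km
Site 4: residuals K 223.2, L 10.0, M 151.2 → max 223.2 km
Site 5: residuals K 126.6, L 98.2, M 18.5 → max 126.6 km
Only Site 1 has all residuals ≈ 0.

Site 1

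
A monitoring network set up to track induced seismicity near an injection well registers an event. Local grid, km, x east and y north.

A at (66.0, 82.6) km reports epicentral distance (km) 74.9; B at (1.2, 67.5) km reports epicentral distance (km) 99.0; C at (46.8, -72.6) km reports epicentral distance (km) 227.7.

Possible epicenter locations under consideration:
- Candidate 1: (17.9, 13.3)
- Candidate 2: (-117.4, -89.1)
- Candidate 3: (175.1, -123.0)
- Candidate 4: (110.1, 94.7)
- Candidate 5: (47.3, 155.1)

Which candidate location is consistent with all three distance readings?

Candidate 5

For each candidate, compare |candidate − station| to the reported distance:
Candidate 1: residuals A 9.5, B 42.3, C 137.1 → max 137.1 km
Candidate 2: residuals A 176.3, B 97.4, C 62.7 → max 176.3 km
Candidate 3: residuals A 157.9, B 158.9, C 89.9 → max 158.9 km
Candidate 4: residuals A 29.2, B 13.2, C 48.8 → max 48.8 km
Candidate 5: residuals A 0.0, B 0.0, C 0.0 → max 0.0 km
Only Candidate 5 has all residuals ≈ 0.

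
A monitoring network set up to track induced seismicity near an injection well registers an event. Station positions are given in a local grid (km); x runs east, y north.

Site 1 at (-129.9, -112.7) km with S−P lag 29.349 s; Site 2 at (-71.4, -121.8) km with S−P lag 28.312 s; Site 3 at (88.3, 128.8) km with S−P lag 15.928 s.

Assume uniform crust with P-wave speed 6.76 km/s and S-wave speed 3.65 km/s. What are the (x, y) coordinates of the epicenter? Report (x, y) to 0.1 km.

-34.7 km east, 99.8 km north

Distance from S−P lag: d = Δt · v_P v_S / (v_P − v_S) = Δt · (6.76·3.65)/(6.76−3.65) ≈ 7.9338·Δt.
So d_Site 1 = 232.85, d_Site 2 = 224.62, d_Site 3 = 126.37 km.
Circle about each station: (x + 129.9)² + (y + 112.7)² = 232.85²; (x + 71.4)² + (y + 121.8)² = 224.62²; (x − 88.3)² + (y − 128.8)² = 126.37².
Subtracting the Site 1 equation from the Site 2 and Site 3 equations removes the quadratic terms:
117.0 x − 18.2 y = -5877.12
436.4 x + 483.0 y = 33060.78
Solving the 2×2 system: x ≈ -34.7, y ≈ 99.8 km.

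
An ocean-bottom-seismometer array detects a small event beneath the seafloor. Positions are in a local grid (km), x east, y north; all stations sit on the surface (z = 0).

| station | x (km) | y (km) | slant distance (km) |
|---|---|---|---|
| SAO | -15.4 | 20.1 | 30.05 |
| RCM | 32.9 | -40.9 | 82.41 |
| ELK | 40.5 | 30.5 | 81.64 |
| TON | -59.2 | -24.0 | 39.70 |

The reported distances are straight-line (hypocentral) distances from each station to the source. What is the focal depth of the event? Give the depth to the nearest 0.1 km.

z ≈ 15.5 km

Each station gives a sphere (x−x_i)² + (y−y_i)² + z² = d_i² (stations at z=0).
Subtracting the SAO sphere from RCM and ELK: z² cancels, leaving linear equations in x and y:
96.6 x − 122.0 y = -3774.36
111.8 x + 20.8 y = -3832.76
Solving: x ≈ -34.897, y ≈ 3.306 km (keep extra digits for the depth step; rounded: -34.9, 3.3).
Then from the SAO sphere: z² = 30.05² − (x + 15.4)² − (y − 20.1)² with x = -34.897, y = 3.306, so z ≈ 15.519 ≈ 15.5 km.
Check against TON (with the unrounded solution): distance 39.71 ≈ 39.70 km. ✓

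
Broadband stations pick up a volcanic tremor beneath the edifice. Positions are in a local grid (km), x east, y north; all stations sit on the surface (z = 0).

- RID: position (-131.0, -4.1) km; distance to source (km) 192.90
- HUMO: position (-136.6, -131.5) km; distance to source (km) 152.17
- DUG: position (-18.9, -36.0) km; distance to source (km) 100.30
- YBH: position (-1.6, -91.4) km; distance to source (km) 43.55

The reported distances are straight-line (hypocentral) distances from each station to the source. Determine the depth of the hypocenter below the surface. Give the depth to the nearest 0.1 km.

Each station gives a sphere (x−x_i)² + (y−y_i)² + z² = d_i² (stations at z=0).
Subtracting the RID sphere from HUMO and DUG: z² cancels, leaving linear equations in x and y:
-11.2 x − 254.8 y = 32828.70
224.2 x − 63.8 y = 11625.72
Solving: x ≈ 15.003, y ≈ -129.501 km (keep extra digits for the depth step; rounded: 15.0, -129.5).
Then from the RID sphere: z² = 192.90² − (x + 131.0)² − (y + 4.1)² with x = 15.003, y = -129.501, so z ≈ 12.966 ≈ 13.0 km.

13.0 km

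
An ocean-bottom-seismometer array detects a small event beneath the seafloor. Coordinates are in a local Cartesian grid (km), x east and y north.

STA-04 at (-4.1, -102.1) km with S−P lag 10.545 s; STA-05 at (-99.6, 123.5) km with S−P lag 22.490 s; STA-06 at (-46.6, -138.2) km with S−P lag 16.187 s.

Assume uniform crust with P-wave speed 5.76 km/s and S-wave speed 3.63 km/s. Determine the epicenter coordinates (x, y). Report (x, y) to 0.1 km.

Distance from S−P lag: d = Δt · v_P v_S / (v_P − v_S) = Δt · (5.76·3.63)/(5.76−3.63) ≈ 9.8163·Δt.
So d_STA-04 = 103.51, d_STA-05 = 220.77, d_STA-06 = 158.90 km.
Circle about each station: (x + 4.1)² + (y + 102.1)² = 103.51²; (x + 99.6)² + (y − 123.5)² = 220.77²; (x + 46.6)² + (y + 138.2)² = 158.90².
Subtracting pairs of circle equations eliminates x²+y² and gives linear equations (the radical axes):
-191.0 x + 451.2 y = -23293.88
-85.0 x − 72.2 y = -3705.31
Solving the 2×2 system: x ≈ 64.3, y ≈ -24.4 km.

64.3 km east, -24.4 km north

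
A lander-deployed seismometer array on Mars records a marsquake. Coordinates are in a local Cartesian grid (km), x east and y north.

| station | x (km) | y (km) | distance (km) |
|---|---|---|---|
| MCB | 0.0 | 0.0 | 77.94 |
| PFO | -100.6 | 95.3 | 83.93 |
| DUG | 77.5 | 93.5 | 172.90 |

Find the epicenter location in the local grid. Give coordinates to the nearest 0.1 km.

(-76.5, 14.9)

Circle about each station: x² + y² = 77.94²; (x + 100.6)² + (y − 95.3)² = 83.93²; (x − 77.5)² + (y − 93.5)² = 172.90².
Subtracting the MCB equation from the PFO and DUG equations removes the quadratic terms:
-201.2 x + 190.6 y = 18232.85
155.0 x + 187.0 y = -9071.27
Solving the 2×2 system: x ≈ -76.5, y ≈ 14.9 km.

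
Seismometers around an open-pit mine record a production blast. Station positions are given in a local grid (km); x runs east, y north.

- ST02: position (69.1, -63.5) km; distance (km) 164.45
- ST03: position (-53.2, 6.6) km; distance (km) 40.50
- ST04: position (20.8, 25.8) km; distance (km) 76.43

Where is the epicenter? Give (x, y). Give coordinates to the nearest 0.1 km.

(-52.6, 47.1)

Circle about each station: (x − 69.1)² + (y + 63.5)² = 164.45²; (x + 53.2)² + (y − 6.6)² = 40.50²; (x − 20.8)² + (y − 25.8)² = 76.43².
Subtracting pairs of circle equations eliminates x²+y² and gives linear equations (the radical axes):
-244.6 x + 140.2 y = 19470.29
-96.6 x + 178.6 y = 13493.48
Solving the 2×2 system: x ≈ -52.6, y ≈ 47.1 km.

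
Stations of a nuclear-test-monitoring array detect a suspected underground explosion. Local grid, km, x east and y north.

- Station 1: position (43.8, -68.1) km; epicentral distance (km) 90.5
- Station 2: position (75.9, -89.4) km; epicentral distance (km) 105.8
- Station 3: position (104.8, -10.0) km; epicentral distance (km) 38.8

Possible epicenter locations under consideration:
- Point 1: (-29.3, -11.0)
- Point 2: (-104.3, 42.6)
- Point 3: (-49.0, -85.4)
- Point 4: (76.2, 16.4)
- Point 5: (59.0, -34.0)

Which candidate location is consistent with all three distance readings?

Point 4

For each candidate, compare |candidate − station| to the reported distance:
Point 1: residuals Station 1 2.3, Station 2 25.4, Station 3 95.3 → max 95.3 km
Point 2: residuals Station 1 94.4, Station 2 117.6, Station 3 176.8 → max 176.8 km
Point 3: residuals Station 1 3.9, Station 2 19.2, Station 3 132.5 → max 132.5 km
Point 4: residuals Station 1 0.0, Station 2 0.0, Station 3 0.1 → max 0.1 km
Point 5: residuals Station 1 53.2, Station 2 47.9, Station 3 12.9 → max 53.2 km
Only Point 4 has all residuals ≈ 0.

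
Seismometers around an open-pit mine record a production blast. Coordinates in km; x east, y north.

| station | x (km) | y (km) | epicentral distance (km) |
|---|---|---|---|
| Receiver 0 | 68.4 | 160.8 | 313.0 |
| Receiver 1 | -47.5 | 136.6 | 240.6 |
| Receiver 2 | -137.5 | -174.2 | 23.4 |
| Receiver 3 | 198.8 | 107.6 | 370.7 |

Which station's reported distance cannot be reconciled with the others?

Solve using three stations at a time. Using Receiver 0, Receiver 1, Receiver 3 (subtract circle equations pairwise → linear system) gives (x, y) ≈ (-111.4, -95.7).
Distances from that point to each station vs reported:
  Receiver 0: calculated 313.2 vs reported 313.0 → residual 0.2 km
  Receiver 1: calculated 240.9 vs reported 240.6 → residual 0.3 km
  Receiver 2: calculated 82.8 vs reported 23.4 → residual 59.4 km
  Receiver 3: calculated 370.9 vs reported 370.7 → residual 0.2 km
Receiver 0, Receiver 1, Receiver 3 are mutually consistent (residuals ≈ 0); Receiver 2 is off by 59.4 km.

Receiver 2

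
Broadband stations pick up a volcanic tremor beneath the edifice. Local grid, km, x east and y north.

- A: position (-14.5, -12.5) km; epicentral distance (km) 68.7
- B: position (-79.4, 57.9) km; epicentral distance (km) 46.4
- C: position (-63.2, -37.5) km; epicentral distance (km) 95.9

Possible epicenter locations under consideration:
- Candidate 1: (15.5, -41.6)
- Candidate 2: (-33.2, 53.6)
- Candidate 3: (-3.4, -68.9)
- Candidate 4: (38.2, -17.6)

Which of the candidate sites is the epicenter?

For each candidate, compare |candidate − station| to the reported distance:
Candidate 1: residuals A 26.9, B 91.1, C 17.1 → max 91.1 km
Candidate 2: residuals A 0.0, B 0.0, C 0.0 → max 0.0 km
Candidate 3: residuals A 11.2, B 101.4, C 28.4 → max 101.4 km
Candidate 4: residuals A 15.8, B 93.3, C 7.4 → max 93.3 km
Only Candidate 2 has all residuals ≈ 0.

Candidate 2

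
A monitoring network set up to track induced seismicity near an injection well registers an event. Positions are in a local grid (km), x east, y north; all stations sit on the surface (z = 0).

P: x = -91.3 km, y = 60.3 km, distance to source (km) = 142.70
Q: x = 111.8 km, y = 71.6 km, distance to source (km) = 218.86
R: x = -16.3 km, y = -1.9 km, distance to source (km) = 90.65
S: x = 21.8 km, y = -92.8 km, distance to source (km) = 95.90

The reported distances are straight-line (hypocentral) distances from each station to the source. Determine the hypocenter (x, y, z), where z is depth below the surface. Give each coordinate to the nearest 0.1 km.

(-50.3, -64.2, 56.4)

Each station gives a sphere (x−x_i)² + (y−y_i)² + z² = d_i² (stations at z=0).
Subtracting the P sphere from Q and R: z² cancels, leaving linear equations in x and y:
406.2 x + 22.6 y = -21882.39
150.0 x − 124.4 y = 443.39
Solving: x ≈ -50.298, y ≈ -64.213 km (keep extra digits for the depth step; rounded: -50.3, -64.2).
Then from the P sphere: z² = 142.70² − (x + 91.3)² − (y − 60.3)² with x = -50.298, y = -64.213, so z ≈ 56.379 ≈ 56.4 km.
Check against S (with the unrounded solution): distance 95.89 ≈ 95.90 km. ✓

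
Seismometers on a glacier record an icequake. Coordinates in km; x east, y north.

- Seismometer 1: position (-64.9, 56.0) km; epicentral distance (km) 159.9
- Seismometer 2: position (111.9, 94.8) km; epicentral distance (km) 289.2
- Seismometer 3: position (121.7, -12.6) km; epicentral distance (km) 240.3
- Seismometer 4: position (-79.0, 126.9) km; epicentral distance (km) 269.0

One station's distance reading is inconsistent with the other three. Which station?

Seismometer 4

Solve using three stations at a time. Using Seismometer 1, Seismometer 2, Seismometer 3 (subtract circle equations pairwise → linear system) gives (x, y) ≈ (-102.4, -99.4).
Distances from that point to each station vs reported:
  Seismometer 1: calculated 159.9 vs reported 159.9 → residual 0.0 km
  Seismometer 2: calculated 289.2 vs reported 289.2 → residual 0.0 km
  Seismometer 3: calculated 240.3 vs reported 240.3 → residual 0.0 km
  Seismometer 4: calculated 227.5 vs reported 269.0 → residual 41.5 km
Seismometer 1, Seismometer 2, Seismometer 3 are mutually consistent (residuals ≈ 0); Seismometer 4 is off by 41.5 km.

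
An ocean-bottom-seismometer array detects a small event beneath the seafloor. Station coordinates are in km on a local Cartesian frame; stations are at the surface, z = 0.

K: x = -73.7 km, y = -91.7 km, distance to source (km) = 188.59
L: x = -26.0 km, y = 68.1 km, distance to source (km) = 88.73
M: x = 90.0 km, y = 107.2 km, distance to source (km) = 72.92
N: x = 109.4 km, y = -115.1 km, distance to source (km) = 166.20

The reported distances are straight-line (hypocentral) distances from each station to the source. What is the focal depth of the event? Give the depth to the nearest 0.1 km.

Each station gives a sphere (x−x_i)² + (y−y_i)² + z² = d_i² (stations at z=0).
Subtracting the K sphere from L and M: z² cancels, leaving linear equations in x and y:
95.4 x + 319.6 y = 19166.21
327.4 x + 397.8 y = 36000.12
Solving: x ≈ 58.202, y ≈ 42.596 km (keep extra digits for the depth step; rounded: 58.2, 42.6).
Then from the K sphere: z² = 188.59² − (x + 73.7)² − (y + 91.7)² with x = 58.202, y = 42.596, so z ≈ 11.517 ≈ 11.5 km.
Check against N (with the unrounded solution): distance 166.20 ≈ 166.20 km. ✓

depth ≈ 11.5 km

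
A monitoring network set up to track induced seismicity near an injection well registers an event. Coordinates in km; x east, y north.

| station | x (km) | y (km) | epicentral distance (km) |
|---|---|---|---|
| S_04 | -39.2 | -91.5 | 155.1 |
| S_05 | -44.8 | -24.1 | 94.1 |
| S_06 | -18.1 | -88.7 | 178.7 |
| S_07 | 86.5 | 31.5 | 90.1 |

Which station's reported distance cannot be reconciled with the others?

S_06

Solve using three stations at a time. Using S_04, S_05, S_07 (subtract circle equations pairwise → linear system) gives (x, y) ≈ (0.5, 58.5).
Distances from that point to each station vs reported:
  S_04: calculated 155.1 vs reported 155.1 → residual 0.0 km
  S_05: calculated 94.2 vs reported 94.1 → residual 0.1 km
  S_06: calculated 148.4 vs reported 178.7 → residual 30.3 km
  S_07: calculated 90.2 vs reported 90.1 → residual 0.1 km
S_04, S_05, S_07 are mutually consistent (residuals ≈ 0); S_06 is off by 30.3 km.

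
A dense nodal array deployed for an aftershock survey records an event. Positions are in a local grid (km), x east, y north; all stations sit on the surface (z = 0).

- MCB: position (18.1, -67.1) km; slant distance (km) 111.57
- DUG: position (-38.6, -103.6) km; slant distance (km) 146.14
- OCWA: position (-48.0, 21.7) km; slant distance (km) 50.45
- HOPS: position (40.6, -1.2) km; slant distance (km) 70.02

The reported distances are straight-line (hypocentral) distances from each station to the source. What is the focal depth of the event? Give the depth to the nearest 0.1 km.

Each station gives a sphere (x−x_i)² + (y−y_i)² + z² = d_i² (stations at z=0).
Subtracting the MCB sphere from DUG and OCWA: z² cancels, leaving linear equations in x and y:
-113.4 x − 73.0 y = -1516.13
-132.2 x + 177.6 y = 7847.53
Solving: x ≈ -10.191, y ≈ 36.600 km (keep extra digits for the depth step; rounded: -10.2, 36.6).
Then from the MCB sphere: z² = 111.57² − (x − 18.1)² − (y + 67.1)² with x = -10.191, y = 36.600, so z ≈ 29.896 ≈ 29.9 km.

depth ≈ 29.9 km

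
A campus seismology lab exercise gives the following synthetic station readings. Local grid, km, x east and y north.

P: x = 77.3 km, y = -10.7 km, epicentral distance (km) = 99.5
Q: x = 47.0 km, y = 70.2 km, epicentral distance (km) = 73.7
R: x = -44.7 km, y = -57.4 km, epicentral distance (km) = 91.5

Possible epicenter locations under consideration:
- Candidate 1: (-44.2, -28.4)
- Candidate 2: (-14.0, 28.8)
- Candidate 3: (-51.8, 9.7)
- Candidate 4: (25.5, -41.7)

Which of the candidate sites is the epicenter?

For each candidate, compare |candidate − station| to the reported distance:
Candidate 1: residuals P 23.3, Q 60.6, R 62.5 → max 62.5 km
Candidate 2: residuals P 0.0, Q 0.0, R 0.0 → max 0.0 km
Candidate 3: residuals P 31.2, Q 42.2, R 24.0 → max 42.2 km
Candidate 4: residuals P 39.1, Q 40.2, R 19.6 → max 40.2 km
Only Candidate 2 has all residuals ≈ 0.

Candidate 2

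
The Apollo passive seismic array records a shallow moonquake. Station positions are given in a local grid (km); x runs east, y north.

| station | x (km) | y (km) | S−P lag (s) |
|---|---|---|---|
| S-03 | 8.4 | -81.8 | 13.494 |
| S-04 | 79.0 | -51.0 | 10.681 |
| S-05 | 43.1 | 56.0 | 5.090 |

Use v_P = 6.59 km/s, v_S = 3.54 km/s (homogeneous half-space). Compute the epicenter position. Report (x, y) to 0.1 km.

Distance from S−P lag: d = Δt · v_P v_S / (v_P − v_S) = Δt · (6.59·3.54)/(6.59−3.54) ≈ 7.6487·Δt.
So d_S-03 = 103.21, d_S-04 = 81.70, d_S-05 = 38.93 km.
Circle about each station: (x − 8.4)² + (y + 81.8)² = 103.21²; (x − 79.0)² + (y + 51.0)² = 81.70²; (x − 43.1)² + (y − 56.0)² = 38.93².
Subtracting pairs of circle equations eliminates x²+y² and gives linear equations (the radical axes):
141.2 x + 61.6 y = 6057.61
69.4 x + 275.6 y = 7368.57
Solving the 2×2 system: x ≈ 35.1, y ≈ 17.9 km.
Check against S-03 (with the unrounded x, y): √((x − 8.4)²+(y + 81.8)²) = 103.21 ≈ 103.21 km. ✓

35.1 km east, 17.9 km north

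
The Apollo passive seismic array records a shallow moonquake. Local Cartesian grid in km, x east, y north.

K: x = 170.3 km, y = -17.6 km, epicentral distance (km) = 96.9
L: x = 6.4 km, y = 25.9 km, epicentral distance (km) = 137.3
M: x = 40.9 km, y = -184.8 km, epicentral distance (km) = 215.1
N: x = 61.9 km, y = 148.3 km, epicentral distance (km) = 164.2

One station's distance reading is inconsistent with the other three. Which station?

K

Solve using three stations at a time. Using L, M, N (subtract circle equations pairwise → linear system) gives (x, y) ≈ (142.1, 5.0).
Distances from that point to each station vs reported:
  K: calculated 36.1 vs reported 96.9 → residual 60.8 km
  L: calculated 137.3 vs reported 137.3 → residual 0.0 km
  M: calculated 215.1 vs reported 215.1 → residual 0.0 km
  N: calculated 164.2 vs reported 164.2 → residual 0.0 km
L, M, N are mutually consistent (residuals ≈ 0); K is off by 60.8 km.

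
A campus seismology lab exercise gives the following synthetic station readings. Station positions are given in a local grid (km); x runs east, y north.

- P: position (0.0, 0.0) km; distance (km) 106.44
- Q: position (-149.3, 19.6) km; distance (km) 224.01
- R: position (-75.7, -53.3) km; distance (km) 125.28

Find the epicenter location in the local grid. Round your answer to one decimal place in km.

Circle about each station: x² + y² = 106.44²; (x + 149.3)² + (y − 19.6)² = 224.01²; (x + 75.7)² + (y + 53.3)² = 125.28².
Subtracting pairs of circle equations eliminates x²+y² and gives linear equations (the radical axes):
-298.6 x + 39.2 y = -16176.36
-151.4 x − 106.6 y = 4205.78
Solving the 2×2 system: x ≈ 41.3, y ≈ -98.1 km.
Check against P (with the unrounded x, y): √(x²+y²) = 106.44 ≈ 106.44 km. ✓

(41.3, -98.1)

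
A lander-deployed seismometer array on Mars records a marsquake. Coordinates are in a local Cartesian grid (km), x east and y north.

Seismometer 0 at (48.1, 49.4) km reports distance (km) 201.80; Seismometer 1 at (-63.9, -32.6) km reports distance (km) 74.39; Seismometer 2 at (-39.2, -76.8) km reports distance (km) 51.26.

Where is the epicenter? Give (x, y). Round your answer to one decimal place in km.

x ≈ -82.2 km, y ≈ -104.7 km

Circle about each station: (x − 48.1)² + (y − 49.4)² = 201.80²; (x + 63.9)² + (y + 32.6)² = 74.39²; (x + 39.2)² + (y + 76.8)² = 51.26².
Subtracting the Seismometer 0 equation from the Seismometer 1 and Seismometer 2 equations removes the quadratic terms:
-224.0 x − 164.0 y = 35581.37
-174.6 x − 252.4 y = 40776.56
Solving the 2×2 system: x ≈ -82.2, y ≈ -104.7 km.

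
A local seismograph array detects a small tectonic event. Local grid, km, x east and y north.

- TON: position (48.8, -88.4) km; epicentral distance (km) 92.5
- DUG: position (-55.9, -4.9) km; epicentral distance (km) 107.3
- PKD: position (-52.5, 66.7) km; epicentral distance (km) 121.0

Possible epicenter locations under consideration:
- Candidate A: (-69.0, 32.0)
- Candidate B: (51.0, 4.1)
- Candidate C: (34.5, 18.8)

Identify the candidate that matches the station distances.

For each candidate, compare |candidate − station| to the reported distance:
Candidate A: residuals TON 75.9, DUG 68.1, PKD 82.6 → max 82.6 km
Candidate B: residuals TON 0.0, DUG 0.0, PKD 0.0 → max 0.0 km
Candidate C: residuals TON 15.6, DUG 13.8, PKD 21.7 → max 21.7 km
Only Candidate B has all residuals ≈ 0.

Candidate B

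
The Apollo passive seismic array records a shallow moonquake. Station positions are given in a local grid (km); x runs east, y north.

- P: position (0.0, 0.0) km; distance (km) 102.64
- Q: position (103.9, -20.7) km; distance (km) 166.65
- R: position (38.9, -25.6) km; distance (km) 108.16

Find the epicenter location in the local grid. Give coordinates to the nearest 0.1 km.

Circle about each station: x² + y² = 102.64²; (x − 103.9)² + (y + 20.7)² = 166.65²; (x − 38.9)² + (y + 25.6)² = 108.16².
Subtracting pairs of circle equations eliminates x²+y² and gives linear equations (the radical axes):
207.8 x − 41.4 y = -6013.55
77.8 x − 51.2 y = 1004.95
Solving the 2×2 system: x ≈ -47.1, y ≈ -91.2 km.
Check against P (with the unrounded x, y): √(x²+y²) = 102.66 ≈ 102.64 km. ✓

(-47.1, -91.2)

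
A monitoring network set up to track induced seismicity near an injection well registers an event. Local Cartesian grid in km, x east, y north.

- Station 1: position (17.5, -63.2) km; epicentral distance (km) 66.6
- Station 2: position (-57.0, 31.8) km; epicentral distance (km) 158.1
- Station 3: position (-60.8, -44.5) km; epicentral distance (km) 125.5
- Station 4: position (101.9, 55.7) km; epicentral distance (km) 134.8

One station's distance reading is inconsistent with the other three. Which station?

Solve using three stations at a time. Using Station 2, Station 3, Station 4 (subtract circle equations pairwise → linear system) gives (x, y) ≈ (61.5, -72.9).
Distances from that point to each station vs reported:
  Station 1: calculated 45.0 vs reported 66.6 → residual 21.6 km
  Station 2: calculated 158.1 vs reported 158.1 → residual 0.0 km
  Station 3: calculated 125.5 vs reported 125.5 → residual 0.0 km
  Station 4: calculated 134.8 vs reported 134.8 → residual 0.0 km
Station 2, Station 3, Station 4 are mutually consistent (residuals ≈ 0); Station 1 is off by 21.6 km.

Station 1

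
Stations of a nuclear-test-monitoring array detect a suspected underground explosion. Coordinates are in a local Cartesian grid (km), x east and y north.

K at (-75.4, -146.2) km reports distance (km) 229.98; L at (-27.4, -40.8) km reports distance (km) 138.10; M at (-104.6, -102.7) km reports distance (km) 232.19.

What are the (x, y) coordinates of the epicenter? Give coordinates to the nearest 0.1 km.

105.9 km east, -4.7 km north

Circle about each station: (x + 75.4)² + (y + 146.2)² = 229.98²; (x + 27.4)² + (y + 40.8)² = 138.10²; (x + 104.6)² + (y + 102.7)² = 232.19².
Subtracting pairs of circle equations eliminates x²+y² and gives linear equations (the radical axes):
96.0 x + 210.8 y = 9174.99
-58.4 x + 87.0 y = -6592.55
Solving the 2×2 system: x ≈ 105.9, y ≈ -4.7 km.
Check against K (with the unrounded x, y): √((x + 75.4)²+(y + 146.2)²) = 229.97 ≈ 229.98 km. ✓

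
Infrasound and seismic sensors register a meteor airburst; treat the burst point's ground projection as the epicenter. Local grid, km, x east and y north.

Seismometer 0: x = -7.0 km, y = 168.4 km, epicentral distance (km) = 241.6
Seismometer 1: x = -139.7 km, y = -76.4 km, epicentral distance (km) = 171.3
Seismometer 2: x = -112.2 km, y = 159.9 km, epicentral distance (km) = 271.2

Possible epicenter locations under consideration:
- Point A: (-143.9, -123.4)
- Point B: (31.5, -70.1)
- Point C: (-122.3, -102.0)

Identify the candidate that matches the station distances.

For each candidate, compare |candidate − station| to the reported distance:
Point A: residuals Seismometer 0 80.7, Seismometer 1 124.1, Seismometer 2 13.9 → max 124.1 km
Point B: residuals Seismometer 0 0.0, Seismometer 1 0.0, Seismometer 2 0.0 → max 0.0 km
Point C: residuals Seismometer 0 52.4, Seismometer 1 140.3, Seismometer 2 9.1 → max 140.3 km
Only Point B has all residuals ≈ 0.

Point B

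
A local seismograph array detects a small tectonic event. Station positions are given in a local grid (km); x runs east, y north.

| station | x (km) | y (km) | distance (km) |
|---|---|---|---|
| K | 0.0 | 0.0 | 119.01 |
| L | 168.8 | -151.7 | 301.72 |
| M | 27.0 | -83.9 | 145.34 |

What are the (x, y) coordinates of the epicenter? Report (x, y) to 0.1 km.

Circle about each station: x² + y² = 119.01²; (x − 168.8)² + (y + 151.7)² = 301.72²; (x − 27.0)² + (y + 83.9)² = 145.34².
Subtracting the K equation from the L and M equations removes the quadratic terms:
337.6 x − 303.4 y = -25365.25
54.0 x − 167.8 y = 807.87
Solving the 2×2 system: x ≈ -111.8, y ≈ -40.8 km.

x ≈ -111.8 km, y ≈ -40.8 km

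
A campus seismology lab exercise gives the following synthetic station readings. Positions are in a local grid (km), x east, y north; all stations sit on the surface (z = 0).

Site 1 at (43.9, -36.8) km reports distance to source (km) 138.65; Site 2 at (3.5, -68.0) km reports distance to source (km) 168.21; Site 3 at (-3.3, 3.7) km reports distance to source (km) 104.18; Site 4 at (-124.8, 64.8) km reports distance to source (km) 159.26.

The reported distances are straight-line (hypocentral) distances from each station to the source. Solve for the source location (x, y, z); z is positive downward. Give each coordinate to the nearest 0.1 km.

x ≈ 24.6 km, y ≈ 91.8 km, depth ≈ 48.1 km

Each station gives a sphere (x−x_i)² + (y−y_i)² + z² = d_i² (stations at z=0).
Subtracting the Site 1 sphere from Site 2 and Site 3: z² cancels, leaving linear equations in x and y:
-80.8 x − 62.4 y = -7715.98
-94.4 x + 81.0 y = 5113.48
Solving: x ≈ 24.600, y ≈ 91.799 km (keep extra digits for the depth step; rounded: 24.6, 91.8).
Then from the Site 1 sphere: z² = 138.65² − (x − 43.9)² − (y + 36.8)² with x = 24.600, y = 91.799, so z ≈ 48.100 ≈ 48.1 km.
Check against Site 4 (with the unrounded solution): distance 159.26 ≈ 159.26 km. ✓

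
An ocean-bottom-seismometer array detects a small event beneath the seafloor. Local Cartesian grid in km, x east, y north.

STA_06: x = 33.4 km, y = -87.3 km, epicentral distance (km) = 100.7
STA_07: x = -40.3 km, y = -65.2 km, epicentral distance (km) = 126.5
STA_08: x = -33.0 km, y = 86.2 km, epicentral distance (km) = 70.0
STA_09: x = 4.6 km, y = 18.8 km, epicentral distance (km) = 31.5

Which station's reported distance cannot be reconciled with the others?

Solve using three stations at a time. Using STA_07, STA_08, STA_09 (subtract circle equations pairwise → linear system) gives (x, y) ≈ (23.0, 44.3).
Distances from that point to each station vs reported:
  STA_06: calculated 132.0 vs reported 100.7 → residual 31.3 km
  STA_07: calculated 126.5 vs reported 126.5 → residual 0.0 km
  STA_08: calculated 70.0 vs reported 70.0 → residual 0.0 km
  STA_09: calculated 31.5 vs reported 31.5 → residual 0.0 km
STA_07, STA_08, STA_09 are mutually consistent (residuals ≈ 0); STA_06 is off by 31.3 km.

STA_06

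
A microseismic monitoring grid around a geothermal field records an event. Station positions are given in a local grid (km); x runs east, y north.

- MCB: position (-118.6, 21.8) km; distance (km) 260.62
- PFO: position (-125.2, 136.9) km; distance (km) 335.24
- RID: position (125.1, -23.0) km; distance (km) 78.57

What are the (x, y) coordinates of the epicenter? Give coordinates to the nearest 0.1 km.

x ≈ 111.6 km, y ≈ -100.4 km

Circle about each station: (x + 118.6)² + (y − 21.8)² = 260.62²; (x + 125.2)² + (y − 136.9)² = 335.24²; (x − 125.1)² + (y + 23.0)² = 78.57².
Subtracting the MCB equation from the PFO and RID equations removes the quadratic terms:
-13.2 x + 230.2 y = -24587.62
487.4 x − 89.6 y = 63387.35
Solving the 2×2 system: x ≈ 111.6, y ≈ -100.4 km.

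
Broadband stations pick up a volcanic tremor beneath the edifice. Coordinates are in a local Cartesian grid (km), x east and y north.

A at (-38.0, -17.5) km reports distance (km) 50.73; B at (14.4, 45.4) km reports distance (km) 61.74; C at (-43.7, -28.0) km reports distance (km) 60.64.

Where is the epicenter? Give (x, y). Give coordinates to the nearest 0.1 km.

x ≈ -46.0 km, y ≈ 32.6 km

Circle about each station: (x + 38.0)² + (y + 17.5)² = 50.73²; (x − 14.4)² + (y − 45.4)² = 61.74²; (x + 43.7)² + (y + 28.0)² = 60.64².
Subtracting the A equation from the B and C equations removes the quadratic terms:
104.8 x + 125.8 y = -720.02
-11.4 x − 21.0 y = -160.24
Solving the 2×2 system: x ≈ -46.0, y ≈ 32.6 km.
Check against A (with the unrounded x, y): √((x + 38.0)²+(y + 17.5)²) = 50.75 ≈ 50.73 km. ✓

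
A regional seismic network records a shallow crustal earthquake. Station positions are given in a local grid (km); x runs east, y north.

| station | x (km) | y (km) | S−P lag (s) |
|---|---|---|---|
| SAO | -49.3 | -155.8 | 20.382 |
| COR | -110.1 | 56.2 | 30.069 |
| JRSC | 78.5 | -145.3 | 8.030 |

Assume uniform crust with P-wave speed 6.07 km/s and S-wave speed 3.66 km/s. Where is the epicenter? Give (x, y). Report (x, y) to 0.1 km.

x ≈ 126.2 km, y ≈ -88.7 km

Distance from S−P lag: d = Δt · v_P v_S / (v_P − v_S) = Δt · (6.07·3.66)/(6.07−3.66) ≈ 9.2183·Δt.
So d_SAO = 187.89, d_COR = 277.19, d_JRSC = 74.02 km.
Circle about each station: (x + 49.3)² + (y + 155.8)² = 187.89²; (x + 110.1)² + (y − 56.2)² = 277.19²; (x − 78.5)² + (y + 145.3)² = 74.02².
Subtracting pairs of circle equations eliminates x²+y² and gives linear equations (the radical axes):
-121.6 x + 424.0 y = -52955.32
255.6 x + 21.0 y = 30393.90
Solving the 2×2 system: x ≈ 126.2, y ≈ -88.7 km.
Check against SAO (with the unrounded x, y): √((x + 49.3)²+(y + 155.8)²) = 187.89 ≈ 187.89 km. ✓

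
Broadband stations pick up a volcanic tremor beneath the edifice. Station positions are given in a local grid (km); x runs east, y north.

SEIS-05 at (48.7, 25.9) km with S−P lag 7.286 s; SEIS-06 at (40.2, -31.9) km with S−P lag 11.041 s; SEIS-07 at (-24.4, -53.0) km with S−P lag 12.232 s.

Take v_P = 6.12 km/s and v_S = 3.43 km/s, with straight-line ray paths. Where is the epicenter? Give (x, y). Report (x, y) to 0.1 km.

Distance from S−P lag: d = Δt · v_P v_S / (v_P − v_S) = Δt · (6.12·3.43)/(6.12−3.43) ≈ 7.8036·Δt.
So d_SEIS-05 = 56.86, d_SEIS-06 = 86.16, d_SEIS-07 = 95.45 km.
Circle about each station: (x − 48.7)² + (y − 25.9)² = 56.86²; (x − 40.2)² + (y + 31.9)² = 86.16²; (x + 24.4)² + (y + 53.0)² = 95.45².
Subtracting pairs of circle equations eliminates x²+y² and gives linear equations (the radical axes):
-17.0 x − 115.6 y = -4599.34
-146.2 x − 157.8 y = -5515.78
Solving the 2×2 system: x ≈ -6.2, y ≈ 40.7 km.
Check against SEIS-05 (with the unrounded x, y): √((x − 48.7)²+(y − 25.9)²) = 56.86 ≈ 56.86 km. ✓

x ≈ -6.2 km, y ≈ 40.7 km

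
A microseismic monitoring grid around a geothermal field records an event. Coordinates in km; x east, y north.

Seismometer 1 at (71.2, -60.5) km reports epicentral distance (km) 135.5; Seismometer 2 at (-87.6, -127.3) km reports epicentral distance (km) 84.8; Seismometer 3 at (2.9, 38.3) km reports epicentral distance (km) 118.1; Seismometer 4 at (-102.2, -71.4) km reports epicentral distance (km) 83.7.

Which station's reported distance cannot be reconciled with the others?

Solve using three stations at a time. Using Seismometer 2, Seismometer 3, Seismometer 4 (subtract circle equations pairwise → linear system) gives (x, y) ≈ (-18.7, -77.8).
Distances from that point to each station vs reported:
  Seismometer 1: calculated 91.6 vs reported 135.5 → residual 43.9 km
  Seismometer 2: calculated 84.8 vs reported 84.8 → residual 0.0 km
  Seismometer 3: calculated 118.1 vs reported 118.1 → residual 0.0 km
  Seismometer 4: calculated 83.7 vs reported 83.7 → residual 0.0 km
Seismometer 2, Seismometer 3, Seismometer 4 are mutually consistent (residuals ≈ 0); Seismometer 1 is off by 43.9 km.

Seismometer 1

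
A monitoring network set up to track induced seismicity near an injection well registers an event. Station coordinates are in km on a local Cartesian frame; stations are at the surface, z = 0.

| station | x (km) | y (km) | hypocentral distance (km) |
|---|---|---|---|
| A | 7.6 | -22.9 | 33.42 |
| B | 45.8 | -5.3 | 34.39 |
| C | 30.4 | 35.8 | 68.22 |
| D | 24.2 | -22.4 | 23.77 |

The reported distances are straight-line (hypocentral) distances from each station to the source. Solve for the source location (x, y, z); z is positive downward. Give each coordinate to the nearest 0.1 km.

(32.7, -29.0, 21.2)

Each station gives a sphere (x−x_i)² + (y−y_i)² + z² = d_i² (stations at z=0).
Subtracting the A sphere from B and C: z² cancels, leaving linear equations in x and y:
76.4 x + 35.2 y = 1477.78
45.6 x + 117.4 y = -1913.44
Solving: x ≈ 32.705, y ≈ -29.001 km (keep extra digits for the depth step; rounded: 32.7, -29.0).
Then from the A sphere: z² = 33.42² − (x − 7.6)² − (y + 22.9)² with x = 32.705, y = -29.001, so z ≈ 21.199 ≈ 21.2 km.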